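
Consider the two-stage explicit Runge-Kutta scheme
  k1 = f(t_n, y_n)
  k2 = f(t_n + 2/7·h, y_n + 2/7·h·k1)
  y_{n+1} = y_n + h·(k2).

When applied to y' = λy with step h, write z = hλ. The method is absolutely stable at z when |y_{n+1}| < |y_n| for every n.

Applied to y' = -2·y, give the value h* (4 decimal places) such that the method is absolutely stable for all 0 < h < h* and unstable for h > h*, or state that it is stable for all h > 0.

Test eqn y'=λy, z=hλ:
  k1=λy_n ⇒ h·k1=z·y_n;  k2=λ(1+2/7z)y_n ⇒ h·k2=z(1+2/7z)y_n
  y_{n+1}/y_n = 1 + z(1+2/7z) = 1 + z + 2/7z²
  ⇒ R(z) = 1 + z + 2/7z².

Boundary: |R(x)|=1, x<0.
x=-1.61: |R|=0.1306
R=1: x+2/7x²=0 ⇒ x=−7/2=-3.5000; min R=1−1/(4·2/7)=0.1250>−1
Confirm numerically:
  x=-2.457: |R|=0.26781 <1
  x=-2.412: |R|=0.25021 <1
  x=-2.252: |R|=0.19700 <1
  x=-3.587: |R|=1.08916 >1
  x=-3.560: |R|=1.06103 >1
Interval (-3.5000, 0).

(-3.5000,0); λ=-2 ⇒ h* = (7/2)/2 = 1.7500.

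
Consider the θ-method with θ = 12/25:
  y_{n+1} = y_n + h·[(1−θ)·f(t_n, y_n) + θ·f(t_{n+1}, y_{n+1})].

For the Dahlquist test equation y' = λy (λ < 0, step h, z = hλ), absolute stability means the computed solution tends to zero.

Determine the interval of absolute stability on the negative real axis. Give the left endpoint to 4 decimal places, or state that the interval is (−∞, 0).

Set f=λy, z=hλ:
  y_{n+1} = y_n + z·[13/25·y_n + 12/25·y_{n+1}] ⇒ (1 − 12/25z)y_{n+1} = (1 + 13/25z)y_n
  so R(z) = (1 + 13/25z)/(1 − 12/25z).

Need |R(x)|<1, x<0.
x=-1.61: |R|=0.0918
R=−1: 1+13/25x = −1+12/25x ⇒ -1/25x=2 ⇒ x=2/(-1/25)=-50.0000
Confirm numerically:
  x=-45.739: |R|=0.99257 <1
  x=-35.079: |R|=0.96654 <1
  x=-26.273: |R|=0.93027 <1
  x=-24.575: |R|=0.92052 <1
  x=-50.586: |R|=1.00093 >1
  x=-50.496: |R|=1.00079 >1
  x=-50.179: |R|=1.00029 >1
Stable set (-50.0000, 0).

z∈(-50.0000,0).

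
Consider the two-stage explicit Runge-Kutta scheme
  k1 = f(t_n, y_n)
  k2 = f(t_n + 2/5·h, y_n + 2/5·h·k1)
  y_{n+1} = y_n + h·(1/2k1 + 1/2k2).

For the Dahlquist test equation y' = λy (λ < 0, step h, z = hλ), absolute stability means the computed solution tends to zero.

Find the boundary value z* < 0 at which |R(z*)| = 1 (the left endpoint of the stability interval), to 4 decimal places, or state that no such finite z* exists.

With y'=λy (z=hλ):
  k1=λy_n ⇒ h·k1=z·y_n;  k2=λ(1+2/5z)y_n ⇒ h·k2=z(1+2/5z)y_n
  y_{n+1}/y_n = 1 + 1/2z + 1/2z(1+2/5z) = 1 + z + 1/5z²
  R(z) = 1 + z + 1/5z².

Find x<0 with |R(x)|<1.
x=-1.75: |R|=0.1375
R=1: x+1/5x²=0 ⇒ x=−5=-5.0000; min R=1−1/(4·1/5)=-0.2500>−1
Confirm numerically:
  x=-4.853: |R|=0.85732 <1
  x=-3.795: |R|=0.08541 <1
  x=-3.617: |R|=0.00046 <1
  x=-3.475: |R|=0.05987 <1
  x=-5.472: |R|=1.51656 >1
  x=-5.293: |R|=1.31017 >1
  x=-5.249: |R|=1.26140 >1
So |R|<1 on (-5.0000, 0).

z* = -5.0000.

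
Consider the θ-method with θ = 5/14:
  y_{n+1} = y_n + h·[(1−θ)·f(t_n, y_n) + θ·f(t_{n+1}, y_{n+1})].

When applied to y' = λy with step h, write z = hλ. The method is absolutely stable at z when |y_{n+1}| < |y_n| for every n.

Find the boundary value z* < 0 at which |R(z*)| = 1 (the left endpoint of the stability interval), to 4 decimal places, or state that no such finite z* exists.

z* = -7.0000.

Set f=λy, z=hλ:
  y_{n+1} = y_n + z·[9/14·y_n + 5/14·y_{n+1}] ⇒ (1 − 5/14z)y_{n+1} = (1 + 9/14z)y_n
  ⇒ R(z) = (1 + 9/14z)/(1 − 5/14z).

Need |R(x)|<1, x<0.
x=-0.58: |R|=0.5195
R=−1: 1+9/14x = −1+5/14x ⇒ -2/7x=2 ⇒ x=2/(-2/7)=-7.0000
Confirm numerically:
  x=-6.199: |R|=0.92879 <1
  x=-5.849: |R|=0.89354 <1
  x=-5.613: |R|=0.86811 <1
  x=-5.150: |R|=0.81384 <1
  x=-7.543: |R|=1.04200 >1
  x=-7.357: |R|=1.02812 >1
  x=-7.199: |R|=1.01592 >1
Interval (-7.0000, 0).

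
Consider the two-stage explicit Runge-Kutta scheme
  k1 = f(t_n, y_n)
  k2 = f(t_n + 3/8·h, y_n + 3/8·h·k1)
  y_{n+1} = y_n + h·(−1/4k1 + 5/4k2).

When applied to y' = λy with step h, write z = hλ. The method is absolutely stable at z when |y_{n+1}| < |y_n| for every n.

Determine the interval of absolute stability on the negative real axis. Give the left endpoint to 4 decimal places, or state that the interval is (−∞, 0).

(-2.1333, 0).

With y'=λy (z=hλ):
  k1=λy_n ⇒ h·k1=z·y_n;  k2=λ(1+3/8z)y_n ⇒ h·k2=z(1+3/8z)y_n
  y_{n+1}/y_n = 1 − 1/4z + 5/4z(1+3/8z) = 1 + z + 15/32z²
  ⇒ R(z) = 1 + z + 15/32z².

Solve |R(x)|<1 on ℝ⁻.
x=-0.61: |R|=0.5644
R=1: x+15/32x²=0 ⇒ x=−32/15=-2.1333; min R=1−1/(4·15/32)=0.4667>−1
Confirm numerically:
  x=-1.926: |R|=0.81282 <1
  x=-1.804: |R|=0.72151 <1
  x=-1.207: |R|=0.47590 <1
  x=-1.036: |R|=0.46711 <1
  x=-2.724: |R|=1.75421 >1
  x=-2.346: |R|=1.23387 >1
  x=-2.218: |R|=1.08803 >1
So |R|<1 on (-2.1333, 0).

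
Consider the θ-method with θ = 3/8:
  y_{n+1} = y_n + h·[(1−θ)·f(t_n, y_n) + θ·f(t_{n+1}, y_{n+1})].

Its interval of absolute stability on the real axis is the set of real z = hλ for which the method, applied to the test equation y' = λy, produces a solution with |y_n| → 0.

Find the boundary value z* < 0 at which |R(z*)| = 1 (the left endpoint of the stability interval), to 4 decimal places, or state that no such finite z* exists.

z* = -8.0000.

Test eqn y'=λy, z=hλ:
  y_{n+1} = y_n + z·[5/8·y_n + 3/8·y_{n+1}] ⇒ (1 − 3/8z)y_{n+1} = (1 + 5/8z)y_n
  ⇒ R(z) = (1 + 5/8z)/(1 − 3/8z).

Find x<0 with |R(x)|<1.
x=-0.56: |R|=0.5372
R=−1: 1+5/8x = −1+3/8x ⇒ -1/4x=2 ⇒ x=2/(-1/4)=-8.0000
Confirm numerically:
  x=-5.311: |R|=0.77529 <1
  x=-4.008: |R|=0.60128 <1
  x=-3.677: |R|=0.54569 <1
  x=-8.429: |R|=1.02578 >1
  x=-8.313: |R|=1.01900 >1
  x=-8.196: |R|=1.01203 >1
So |R|<1 on (-8.0000, 0).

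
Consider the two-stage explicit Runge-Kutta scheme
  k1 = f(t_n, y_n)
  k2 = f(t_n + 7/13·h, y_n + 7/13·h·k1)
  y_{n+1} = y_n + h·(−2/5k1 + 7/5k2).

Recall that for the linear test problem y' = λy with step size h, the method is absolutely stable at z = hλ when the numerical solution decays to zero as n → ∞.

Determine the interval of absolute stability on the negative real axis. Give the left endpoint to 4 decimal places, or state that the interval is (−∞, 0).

z∈(-1.3265,0).

With y'=λy (z=hλ):
  k1=λy_n ⇒ h·k1=z·y_n;  k2=λ(1+7/13z)y_n ⇒ h·k2=z(1+7/13z)y_n
  y_{n+1}/y_n = 1 − 2/5z + 7/5z(1+7/13z) = 1 + z + 49/65z²
  ⇒ R(z) = 1 + z + 49/65z².

Solve |R(x)|<1 on ℝ⁻.
x=-1.78: |R|=1.6085
R=1: x+49/65x²=0 ⇒ x=−65/49=-1.3265; min R=1−1/(4·49/65)=0.6684>−1
Confirm numerically:
  x=-1.047: |R|=0.77937 <1
  x=-1.004: |R|=0.75589 <1
  x=-0.964: |R|=0.73655 <1
  x=-1.468: |R|=1.15656 >1
  x=-1.429: |R|=1.11038 >1
Interval (-1.3265, 0).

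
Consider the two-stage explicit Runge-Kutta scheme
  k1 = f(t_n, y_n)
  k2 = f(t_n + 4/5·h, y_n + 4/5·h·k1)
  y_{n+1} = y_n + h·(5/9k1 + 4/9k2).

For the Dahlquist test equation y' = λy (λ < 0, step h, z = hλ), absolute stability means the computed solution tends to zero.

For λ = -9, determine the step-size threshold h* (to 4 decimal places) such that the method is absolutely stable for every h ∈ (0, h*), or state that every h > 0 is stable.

(-2.8125,0); λ=-9 ⇒ h* = (45/16)/9 = 0.3125.

On y'=λy, z=hλ:
  k1=λy_n ⇒ h·k1=z·y_n;  k2=λ(1+4/5z)y_n ⇒ h·k2=z(1+4/5z)y_n
  y_{n+1}/y_n = 1 + 5/9z + 4/9z(1+4/5z) = 1 + z + 16/45z²
  R(z) = 1 + z + 16/45z².

Need |R(x)|<1, x<0.
x=-1.62: |R|=0.3131
R=1: x+16/45x²=0 ⇒ x=−45/16=-2.8125; min R=1−1/(4·16/45)=0.2969>−1
Confirm numerically:
  x=-2.517: |R|=0.73555 <1
  x=-2.253: |R|=0.55180 <1
  x=-2.118: |R|=0.47700 <1
  x=-3.337: |R|=1.62231 >1
  x=-3.152: |R|=1.38048 >1
Stable set (-2.8125, 0).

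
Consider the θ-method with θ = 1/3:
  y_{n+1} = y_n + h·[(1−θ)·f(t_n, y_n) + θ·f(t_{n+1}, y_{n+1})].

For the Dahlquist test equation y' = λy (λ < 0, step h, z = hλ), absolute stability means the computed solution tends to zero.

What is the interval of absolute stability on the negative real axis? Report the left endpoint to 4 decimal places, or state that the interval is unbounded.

With y'=λy (z=hλ):
  y_{n+1} = y_n + z·[2/3·y_n + 1/3·y_{n+1}] ⇒ (1 − 1/3z)y_{n+1} = (1 + 2/3z)y_n
  so R(z) = (1 + 2/3z)/(1 − 1/3z).

Need |R(x)|<1, x<0.
x=-0.79: |R|=0.3747
R=−1: 1+2/3x = −1+1/3x ⇒ -1/3x=2 ⇒ x=2/(-1/3)=-6.0000
Confirm numerically:
  x=-5.664: |R|=0.96122 <1
  x=-5.477: |R|=0.93830 <1
  x=-5.339: |R|=0.92073 <1
  x=-6.140: |R|=1.01532 >1
  x=-6.063: |R|=1.00695 >1
Stable set (-6.0000, 0).

(-6.0000, 0).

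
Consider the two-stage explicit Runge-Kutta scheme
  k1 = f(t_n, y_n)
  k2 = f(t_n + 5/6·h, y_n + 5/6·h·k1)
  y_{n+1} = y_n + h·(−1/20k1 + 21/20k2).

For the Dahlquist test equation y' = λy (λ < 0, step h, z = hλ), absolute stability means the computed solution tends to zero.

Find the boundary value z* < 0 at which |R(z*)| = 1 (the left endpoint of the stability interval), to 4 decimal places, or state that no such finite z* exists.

left endpoint -1.1429.

On y'=λy, z=hλ:
  k1=λy_n ⇒ h·k1=z·y_n;  k2=λ(1+5/6z)y_n ⇒ h·k2=z(1+5/6z)y_n
  y_{n+1}/y_n = 1 − 1/20z + 21/20z(1+5/6z) = 1 + z + 7/8z²
  so R(z) = 1 + z + 7/8z².

Need |R(x)|<1, x<0.
x=-1.51: |R|=1.4851
R=1: x+7/8x²=0 ⇒ x=−8/7=-1.1429; min R=1−1/(4·7/8)=0.7143>−1
Confirm numerically:
  x=-1.074: |R|=0.93529 <1
  x=-0.930: |R|=0.82679 <1
  x=-0.742: |R|=0.73974 <1
  x=-0.610: |R|=0.71559 <1
  x=-1.470: |R|=1.42079 >1
  x=-1.165: |R|=1.02257 >1
So |R|<1 on (-1.1429, 0).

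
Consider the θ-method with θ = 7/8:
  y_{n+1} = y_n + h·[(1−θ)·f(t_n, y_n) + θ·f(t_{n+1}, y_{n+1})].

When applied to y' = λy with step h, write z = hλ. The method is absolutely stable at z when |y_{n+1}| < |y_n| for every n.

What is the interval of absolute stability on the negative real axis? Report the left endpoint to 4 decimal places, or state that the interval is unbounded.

With y'=λy (z=hλ):
  y_{n+1} = y_n + z·[1/8·y_n + 7/8·y_{n+1}] ⇒ (1 − 7/8z)y_{n+1} = (1 + 1/8z)y_n
  R(z) = (1 + 1/8z)/(1 − 7/8z).

Need |R(x)|<1, x<0.
x=-1.52: |R|=0.3476
x=-2: |R|=0.2727
x=-10: |R|=0.0256
x=-100: |R|=0.1299
θ=7/8≥1/2 ⇒ |1+1/8x|<|1−7/8x| ∀x<0 ⇒ unbounded interval.

unbounded; (−∞, 0).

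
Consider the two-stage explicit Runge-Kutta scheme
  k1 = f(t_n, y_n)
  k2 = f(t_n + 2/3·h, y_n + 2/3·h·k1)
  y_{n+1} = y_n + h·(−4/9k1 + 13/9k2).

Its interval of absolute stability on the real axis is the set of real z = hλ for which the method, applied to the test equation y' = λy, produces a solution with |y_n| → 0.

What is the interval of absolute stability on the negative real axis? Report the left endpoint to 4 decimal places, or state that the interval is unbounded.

With y'=λy (z=hλ):
  k1=λy_n ⇒ h·k1=z·y_n;  k2=λ(1+2/3z)y_n ⇒ h·k2=z(1+2/3z)y_n
  y_{n+1}/y_n = 1 − 4/9z + 13/9z(1+2/3z) = 1 + z + 26/27z²
  ⇒ R(z) = 1 + z + 26/27z².

Solve |R(x)|<1 on ℝ⁻.
x=-1.43: |R|=1.5392
R=1: x+26/27x²=0 ⇒ x=−27/26=-1.0385; min R=1−1/(4·26/27)=0.7404>−1
Confirm numerically:
  x=-0.845: |R|=0.84258 <1
  x=-0.827: |R|=0.83160 <1
  x=-0.699: |R|=0.77150 <1
  x=-0.688: |R|=0.76781 <1
  x=-1.541: |R|=1.74573 >1
  x=-1.449: |R|=1.57284 >1
  x=-1.370: |R|=1.43739 >1
Interval (-1.0385, 0).

z∈(-1.0385,0).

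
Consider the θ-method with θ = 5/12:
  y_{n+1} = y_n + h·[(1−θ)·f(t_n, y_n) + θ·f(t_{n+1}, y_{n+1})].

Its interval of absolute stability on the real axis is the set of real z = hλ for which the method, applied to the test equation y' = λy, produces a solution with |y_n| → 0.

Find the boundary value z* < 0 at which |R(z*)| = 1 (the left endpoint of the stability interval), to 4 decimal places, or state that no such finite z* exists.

Set f=λy, z=hλ:
  y_{n+1} = y_n + z·[7/12·y_n + 5/12·y_{n+1}] ⇒ (1 − 5/12z)y_{n+1} = (1 + 7/12z)y_n
  Hence R(z) = (1 + 7/12z)/(1 − 5/12z).

Boundary: |R(x)|=1, x<0.
x=-0.49: |R|=0.5931
R=−1: 1+7/12x = −1+5/12x ⇒ -1/6x=2 ⇒ x=2/(-1/6)=-12.0000
Confirm numerically:
  x=-10.867: |R|=0.96584 <1
  x=-9.581: |R|=0.91924 <1
  x=-8.491: |R|=0.87112 <1
  x=-7.032: |R|=0.78931 <1
  x=-12.583: |R|=1.01556 >1
  x=-12.477: |R|=1.01283 >1
Stable set (-12.0000, 0).

left endpoint -12.0000.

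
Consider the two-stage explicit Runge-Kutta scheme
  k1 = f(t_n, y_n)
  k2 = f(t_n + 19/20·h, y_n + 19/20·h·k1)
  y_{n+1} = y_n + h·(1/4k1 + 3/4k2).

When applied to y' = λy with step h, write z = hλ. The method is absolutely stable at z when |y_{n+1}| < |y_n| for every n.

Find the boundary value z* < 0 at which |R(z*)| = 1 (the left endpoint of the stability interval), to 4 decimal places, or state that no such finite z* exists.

On y'=λy, z=hλ:
  k1=λy_n ⇒ h·k1=z·y_n;  k2=λ(1+19/20z)y_n ⇒ h·k2=z(1+19/20z)y_n
  y_{n+1}/y_n = 1 + 1/4z + 3/4z(1+19/20z) = 1 + z + 57/80z²
  so R(z) = 1 + z + 57/80z².

Solve |R(x)|<1 on ℝ⁻.
x=-1.13: |R|=0.7798
R=1: x+57/80x²=0 ⇒ x=−80/57=-1.4035; min R=1−1/(4·57/80)=0.6491>−1
Confirm numerically:
  x=-1.229: |R|=0.84719 <1
  x=-1.035: |R|=0.72825 <1
  x=-0.643: |R|=0.65158 <1
  x=-1.916: |R|=1.69963 >1
  x=-1.837: |R|=1.56738 >1
Interval (-1.4035, 0).

z* = -1.4035.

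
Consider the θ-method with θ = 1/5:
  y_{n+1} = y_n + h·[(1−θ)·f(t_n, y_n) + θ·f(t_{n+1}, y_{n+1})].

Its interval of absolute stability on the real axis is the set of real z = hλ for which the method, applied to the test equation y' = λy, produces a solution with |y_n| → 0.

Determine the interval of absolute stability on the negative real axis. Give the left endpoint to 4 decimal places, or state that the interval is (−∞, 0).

Set f=λy, z=hλ:
  y_{n+1} = y_n + z·[4/5·y_n + 1/5·y_{n+1}] ⇒ (1 − 1/5z)y_{n+1} = (1 + 4/5z)y_n
  R(z) = (1 + 4/5z)/(1 − 1/5z).

Find x<0 with |R(x)|<1.
x=-1.34: |R|=0.0568
R=−1: 1+4/5x = −1+1/5x ⇒ -3/5x=2 ⇒ x=2/(-3/5)=-3.3333
Confirm numerically:
  x=-2.591: |R|=0.70663 <1
  x=-2.231: |R|=0.54266 <1
  x=-1.853: |R|=0.35196 <1
  x=-3.787: |R|=1.15489 >1
  x=-3.682: |R|=1.12048 >1
Stable set (-3.3333, 0).

z∈(-3.3333,0).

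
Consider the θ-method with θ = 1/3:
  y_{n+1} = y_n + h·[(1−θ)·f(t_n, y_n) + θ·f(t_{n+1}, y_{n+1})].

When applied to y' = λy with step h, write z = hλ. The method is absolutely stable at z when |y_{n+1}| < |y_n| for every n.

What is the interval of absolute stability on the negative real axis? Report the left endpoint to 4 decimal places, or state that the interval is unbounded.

(-6.0000, 0).

Test eqn y'=λy, z=hλ:
  y_{n+1} = y_n + z·[2/3·y_n + 1/3·y_{n+1}] ⇒ (1 − 1/3z)y_{n+1} = (1 + 2/3z)y_n
  Hence R(z) = (1 + 2/3z)/(1 − 1/3z).

Need |R(x)|<1, x<0.
x=-1.74: |R|=0.1013
R=−1: 1+2/3x = −1+1/3x ⇒ -1/3x=2 ⇒ x=2/(-1/3)=-6.0000
Confirm numerically:
  x=-4.980: |R|=0.87218 <1
  x=-4.837: |R|=0.85160 <1
  x=-4.535: |R|=0.80557 <1
  x=-6.142: |R|=1.01553 >1
  x=-6.047: |R|=1.00520 >1
So |R|<1 on (-6.0000, 0).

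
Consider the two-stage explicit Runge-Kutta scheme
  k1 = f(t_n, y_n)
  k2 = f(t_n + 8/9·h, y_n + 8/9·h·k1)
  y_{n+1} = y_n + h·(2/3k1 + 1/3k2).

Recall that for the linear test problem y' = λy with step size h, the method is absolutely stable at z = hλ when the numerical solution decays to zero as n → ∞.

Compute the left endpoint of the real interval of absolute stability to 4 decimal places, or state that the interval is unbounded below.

Set f=λy, z=hλ:
  k1=λy_n ⇒ h·k1=z·y_n;  k2=λ(1+8/9z)y_n ⇒ h·k2=z(1+8/9z)y_n
  y_{n+1}/y_n = 1 + 2/3z + 1/3z(1+8/9z) = 1 + z + 8/27z²
  Hence R(z) = 1 + z + 8/27z².

Boundary: |R(x)|=1, x<0.
x=-0.68: |R|=0.4570
R=1: x+8/27x²=0 ⇒ x=−27/8=-3.3750; min R=1−1/(4·8/27)=0.1562>−1
Confirm numerically:
  x=-3.185: |R|=0.82070 <1
  x=-2.882: |R|=0.57901 <1
  x=-2.718: |R|=0.47090 <1
  x=-3.905: |R|=1.61323 >1
  x=-3.887: |R|=1.58967 >1
  x=-3.565: |R|=1.20070 >1
So |R|<1 on (-3.3750, 0).

z* = -3.3750.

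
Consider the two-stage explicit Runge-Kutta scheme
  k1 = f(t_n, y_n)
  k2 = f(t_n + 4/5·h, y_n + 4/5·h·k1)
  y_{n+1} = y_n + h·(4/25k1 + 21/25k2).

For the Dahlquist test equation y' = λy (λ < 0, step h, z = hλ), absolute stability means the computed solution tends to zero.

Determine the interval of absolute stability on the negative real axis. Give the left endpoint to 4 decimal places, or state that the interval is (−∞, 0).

z∈(-1.4881,0).

Set f=λy, z=hλ:
  k1=λy_n ⇒ h·k1=z·y_n;  k2=λ(1+4/5z)y_n ⇒ h·k2=z(1+4/5z)y_n
  y_{n+1}/y_n = 1 + 4/25z + 21/25z(1+4/5z) = 1 + z + 84/125z²
  ⇒ R(z) = 1 + z + 84/125z².

Solve |R(x)|<1 on ℝ⁻.
x=-0.41: |R|=0.7030
R=1: x+84/125x²=0 ⇒ x=−125/84=-1.4881; min R=1−1/(4·84/125)=0.6280>−1
Confirm numerically:
  x=-1.300: |R|=0.83568 <1
  x=-1.222: |R|=0.78149 <1
  x=-1.162: |R|=0.74536 <1
  x=-1.027: |R|=0.68178 <1
  x=-1.891: |R|=1.51199 >1
  x=-1.643: |R|=1.17103 >1
Stable set (-1.4881, 0).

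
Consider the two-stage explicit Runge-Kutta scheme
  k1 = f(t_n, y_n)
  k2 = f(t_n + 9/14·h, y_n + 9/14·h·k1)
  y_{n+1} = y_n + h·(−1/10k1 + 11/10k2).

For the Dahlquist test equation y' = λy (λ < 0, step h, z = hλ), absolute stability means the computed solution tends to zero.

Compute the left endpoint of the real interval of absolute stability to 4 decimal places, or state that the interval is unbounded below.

z* = -1.4141.

With y'=λy (z=hλ):
  k1=λy_n ⇒ h·k1=z·y_n;  k2=λ(1+9/14z)y_n ⇒ h·k2=z(1+9/14z)y_n
  y_{n+1}/y_n = 1 − 1/10z + 11/10z(1+9/14z) = 1 + z + 99/140z²
  so R(z) = 1 + z + 99/140z².

Find x<0 with |R(x)|<1.
x=-0.75: |R|=0.6478
R=1: x+99/140x²=0 ⇒ x=−140/99=-1.4141; min R=1−1/(4·99/140)=0.6465>−1
Confirm numerically:
  x=-0.846: |R|=0.66011 <1
  x=-0.698: |R|=0.64652 <1
  x=-0.632: |R|=0.65045 <1
  x=-0.630: |R|=0.65067 <1
  x=-1.888: |R|=1.63264 >1
So |R|<1 on (-1.4141, 0).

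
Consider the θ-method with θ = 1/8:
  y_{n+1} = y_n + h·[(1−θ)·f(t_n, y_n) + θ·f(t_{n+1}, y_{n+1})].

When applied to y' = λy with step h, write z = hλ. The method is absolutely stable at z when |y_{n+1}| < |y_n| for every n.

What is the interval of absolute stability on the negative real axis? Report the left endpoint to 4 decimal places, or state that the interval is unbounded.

(-2.6667, 0).

On y'=λy, z=hλ:
  y_{n+1} = y_n + z·[7/8·y_n + 1/8·y_{n+1}] ⇒ (1 − 1/8z)y_{n+1} = (1 + 7/8z)y_n
  R(z) = (1 + 7/8z)/(1 − 1/8z).

Solve |R(x)|<1 on ℝ⁻.
x=-1.52: |R|=0.2773
R=−1: 1+7/8x = −1+1/8x ⇒ -3/4x=2 ⇒ x=2/(-3/4)=-2.6667
Confirm numerically:
  x=-2.369: |R|=0.82776 <1
  x=-2.289: |R|=0.77976 <1
  x=-1.728: |R|=0.42105 <1
  x=-1.391: |R|=0.18496 <1
  x=-3.218: |R|=1.29488 >1
  x=-2.963: |R|=1.16218 >1
So |R|<1 on (-2.6667, 0).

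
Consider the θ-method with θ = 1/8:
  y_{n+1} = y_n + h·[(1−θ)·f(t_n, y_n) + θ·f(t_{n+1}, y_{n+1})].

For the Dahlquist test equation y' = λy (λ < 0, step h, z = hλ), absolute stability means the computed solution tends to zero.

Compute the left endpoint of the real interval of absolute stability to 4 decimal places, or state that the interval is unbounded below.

z* = -2.6667.

Set f=λy, z=hλ:
  y_{n+1} = y_n + z·[7/8·y_n + 1/8·y_{n+1}] ⇒ (1 − 1/8z)y_{n+1} = (1 + 7/8z)y_n
  so R(z) = (1 + 7/8z)/(1 − 1/8z).

Solve |R(x)|<1 on ℝ⁻.
x=-0.67: |R|=0.3818
R=−1: 1+7/8x = −1+1/8x ⇒ -3/4x=2 ⇒ x=2/(-3/4)=-2.6667
Confirm numerically:
  x=-1.859: |R|=0.50847 <1
  x=-1.636: |R|=0.35824 <1
  x=-1.562: |R|=0.30684 <1
  x=-1.316: |R|=0.13010 <1
  x=-3.145: |R|=1.25751 >1
  x=-2.706: |R|=1.02204 >1
Stable set (-2.6667, 0).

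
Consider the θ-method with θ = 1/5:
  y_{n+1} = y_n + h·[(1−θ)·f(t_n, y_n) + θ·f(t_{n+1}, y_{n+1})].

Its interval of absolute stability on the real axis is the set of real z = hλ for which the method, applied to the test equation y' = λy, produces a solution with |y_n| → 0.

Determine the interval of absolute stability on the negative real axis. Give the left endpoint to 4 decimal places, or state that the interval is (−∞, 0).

Test eqn y'=λy, z=hλ:
  y_{n+1} = y_n + z·[4/5·y_n + 1/5·y_{n+1}] ⇒ (1 − 1/5z)y_{n+1} = (1 + 4/5z)y_n
  ⇒ R(z) = (1 + 4/5z)/(1 − 1/5z).

Boundary: |R(x)|=1, x<0.
x=-1.02: |R|=0.1528
R=−1: 1+4/5x = −1+1/5x ⇒ -3/5x=2 ⇒ x=2/(-3/5)=-3.3333
Confirm numerically:
  x=-3.052: |R|=0.89518 <1
  x=-2.805: |R|=0.79693 <1
  x=-2.486: |R|=0.66043 <1
  x=-1.405: |R|=0.09680 <1
  x=-3.925: |R|=1.19888 >1
  x=-3.817: |R|=1.16457 >1
  x=-3.562: |R|=1.08012 >1
Stable set (-3.3333, 0).

z∈(-3.3333,0).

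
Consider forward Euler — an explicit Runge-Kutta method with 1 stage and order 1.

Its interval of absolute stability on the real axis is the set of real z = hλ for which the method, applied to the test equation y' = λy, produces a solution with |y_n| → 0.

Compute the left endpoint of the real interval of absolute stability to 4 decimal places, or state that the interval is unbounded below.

left endpoint -2.0000.

With y'=λy (z=hλ):
  order 1, 1-stage ⇒ R(z)=1+z
  (e.g. R(-0.35)=0.65000, |R|=0.65000)

Boundary: |R(x)|=1, x<0.
x=-0.35: |R|=0.6500
|R(-1.55)|=0.5500 |R(-0.9)|=0.1000 |R(-0.59)|=0.4100
Bisect:
  x_lo=-2.3303 |R|=1.3303  x_hi=-0.0591 |R|=0.9409
  mid=-1.19474 |R|=0.19474 →hi
  mid=-1.76254 |R|=0.76254 →hi
  mid=-2.04645 |R|=1.04645 →lo
  mid=-1.90449 |R|=0.90449 →hi
  mid=-1.97547 |R|=0.97547 →hi
  mid=-2.01096 |R|=1.01096 →lo
  mid=-1.99321 |R|=0.99321 →hi
  mid=-2.00209 |R|=1.00209 →lo
  mid=-1.99765 |R|=0.99765 →hi
  ...
  [-2.00001,-1.99987] ⇒ x*=-2.0000
So |R|<1 on (-2.0000, 0).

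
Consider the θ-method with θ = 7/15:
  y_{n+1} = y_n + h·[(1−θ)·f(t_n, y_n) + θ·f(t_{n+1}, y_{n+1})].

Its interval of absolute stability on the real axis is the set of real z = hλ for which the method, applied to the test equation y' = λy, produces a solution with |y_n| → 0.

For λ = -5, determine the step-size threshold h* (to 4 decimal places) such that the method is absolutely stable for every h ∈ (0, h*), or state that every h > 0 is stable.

Set f=λy, z=hλ:
  y_{n+1} = y_n + z·[8/15·y_n + 7/15·y_{n+1}] ⇒ (1 − 7/15z)y_{n+1} = (1 + 8/15z)y_n
  so R(z) = (1 + 8/15z)/(1 − 7/15z).

Solve |R(x)|<1 on ℝ⁻.
x=-0.66: |R|=0.4954
R=−1: 1+8/15x = −1+7/15x ⇒ -1/15x=2 ⇒ x=2/(-1/15)=-30.0000
Confirm numerically:
  x=-21.831: |R|=0.95132 <1
  x=-17.572: |R|=0.90994 <1
  x=-16.560: |R|=0.89734 <1
  x=-30.395: |R|=1.00173 >1
  x=-30.021: |R|=1.00009 >1
Stable set (-30.0000, 0).

(-30.0000,0); λ=-5 ⇒ h* = (30)/5 = 6.0000.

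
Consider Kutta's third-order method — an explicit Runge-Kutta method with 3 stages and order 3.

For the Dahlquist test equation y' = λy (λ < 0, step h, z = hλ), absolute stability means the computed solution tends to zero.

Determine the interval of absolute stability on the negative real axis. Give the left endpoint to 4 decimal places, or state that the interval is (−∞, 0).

Test eqn y'=λy, z=hλ:
  order 3, 3-stage ⇒ R(z)=1+z+z^2/2+z^3/6
  (e.g. R(-1.71)=-0.08132, |R|=0.08132)

Need |R(x)|<1, x<0.
x=-1.71: |R|=0.0813
|R(-2.53)|=1.0286 |R(-2.08)|=0.4166 |R(-1.21)|=0.2268
Bisect:
  x_lo=-3.1088 |R|=2.2841  x_hi=-0.2380 |R|=0.7881
  mid=-1.67341 |R|=0.05427 →hi
  mid=-2.39112 |R|=0.81091 →hi
  mid=-2.74997 |R|=1.43484 →lo
  mid=-2.57054 |R|=1.09759 →lo
  mid=-2.48083 |R|=0.94829 →hi
  mid=-2.52569 |R|=1.02141 →lo
  mid=-2.50326 |R|=0.98447 →hi
  mid=-2.51447 |R|=1.00284 →lo
  mid=-2.50887 |R|=0.99363 →hi
  ...
  [-2.51290,-2.51272] ⇒ x*=-2.5127
Interval (-2.5127, 0).

z∈(-2.5127,0).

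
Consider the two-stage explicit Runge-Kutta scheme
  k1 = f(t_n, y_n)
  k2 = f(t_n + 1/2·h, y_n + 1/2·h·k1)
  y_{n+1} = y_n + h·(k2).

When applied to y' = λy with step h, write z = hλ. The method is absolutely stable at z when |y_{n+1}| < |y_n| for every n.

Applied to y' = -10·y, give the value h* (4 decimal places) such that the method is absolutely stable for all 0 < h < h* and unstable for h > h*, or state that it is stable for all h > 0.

(-2.0000,0); λ=-10 ⇒ h* = (2)/10 = 0.2000.

On y'=λy, z=hλ:
  k1=λy_n ⇒ h·k1=z·y_n;  k2=λ(1+1/2z)y_n ⇒ h·k2=z(1+1/2z)y_n
  y_{n+1}/y_n = 1 + z(1+1/2z) = 1 + z + 1/2z²
  ⇒ R(z) = 1 + z + 1/2z².

Solve |R(x)|<1 on ℝ⁻.
x=-0.82: |R|=0.5162
R=1: x+1/2x²=0 ⇒ x=−2=-2.0000; min R=1−1/(4·1/2)=0.5000>−1
Confirm numerically:
  x=-1.978: |R|=0.97824 <1
  x=-1.808: |R|=0.82643 <1
  x=-0.937: |R|=0.50198 <1
  x=-2.451: |R|=1.55270 >1
  x=-2.227: |R|=1.25276 >1
Interval (-2.0000, 0).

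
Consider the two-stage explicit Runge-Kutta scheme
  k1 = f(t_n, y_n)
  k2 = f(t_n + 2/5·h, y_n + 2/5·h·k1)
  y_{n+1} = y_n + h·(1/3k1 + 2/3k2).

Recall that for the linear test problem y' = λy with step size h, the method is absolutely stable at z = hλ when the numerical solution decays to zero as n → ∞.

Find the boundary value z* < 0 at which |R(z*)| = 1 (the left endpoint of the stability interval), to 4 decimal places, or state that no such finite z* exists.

z* = -3.7500.

Set f=λy, z=hλ:
  k1=λy_n ⇒ h·k1=z·y_n;  k2=λ(1+2/5z)y_n ⇒ h·k2=z(1+2/5z)y_n
  y_{n+1}/y_n = 1 + 1/3z + 2/3z(1+2/5z) = 1 + z + 4/15z²
  Hence R(z) = 1 + z + 4/15z².

Solve |R(x)|<1 on ℝ⁻.
x=-1.21: |R|=0.1804
R=1: x+4/15x²=0 ⇒ x=−15/4=-3.7500; min R=1−1/(4·4/15)=0.0625>−1
Confirm numerically:
  x=-3.092: |R|=0.45746 <1
  x=-2.395: |R|=0.13461 <1
  x=-2.316: |R|=0.11436 <1
  x=-1.615: |R|=0.08053 <1
  x=-4.246: |R|=1.56160 >1
  x=-3.971: |R|=1.23402 >1
Interval (-3.7500, 0).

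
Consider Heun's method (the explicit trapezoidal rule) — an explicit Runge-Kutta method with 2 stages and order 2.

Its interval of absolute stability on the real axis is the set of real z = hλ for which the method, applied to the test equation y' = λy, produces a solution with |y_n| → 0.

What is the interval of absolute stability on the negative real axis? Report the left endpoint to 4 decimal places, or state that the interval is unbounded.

Test eqn y'=λy, z=hλ:
  order 2, 2-stage ⇒ R(z)=1+z+z^2/2
  (e.g. R(-0.84)=0.51280, |R|=0.51280)

Find x<0 with |R(x)|<1.
x=-0.84: |R|=0.5128
|R(-1.33)|=0.5544 |R(-1.17)|=0.5144 |R(-0.55)|=0.6013
Bisect:
  x_lo=-2.5482 |R|=1.6985  x_hi=-0.2531 |R|=0.7789
  mid=-1.40066 |R|=0.58026 →hi
  mid=-1.97443 |R|=0.97476 →hi
  mid=-2.26132 |R|=1.29546 →lo
  mid=-2.11788 |R|=1.12483 →lo
  mid=-2.04616 |R|=1.04722 →lo
  mid=-2.01030 |R|=1.01035 →lo
  mid=-1.99236 |R|=0.99239 →hi
  mid=-2.00133 |R|=1.00133 →lo
  ...
  [-2.00007,-1.99993] ⇒ x*=-2.0000
Interval (-2.0000, 0).

(-2.0000, 0).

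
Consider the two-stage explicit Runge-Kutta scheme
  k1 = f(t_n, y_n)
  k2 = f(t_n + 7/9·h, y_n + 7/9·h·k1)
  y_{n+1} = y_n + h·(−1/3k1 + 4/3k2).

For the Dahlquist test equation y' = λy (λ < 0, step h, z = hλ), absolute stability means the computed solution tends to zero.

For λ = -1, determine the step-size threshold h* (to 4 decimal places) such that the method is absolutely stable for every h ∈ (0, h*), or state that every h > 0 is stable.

Set f=λy, z=hλ:
  k1=λy_n ⇒ h·k1=z·y_n;  k2=λ(1+7/9z)y_n ⇒ h·k2=z(1+7/9z)y_n
  y_{n+1}/y_n = 1 − 1/3z + 4/3z(1+7/9z) = 1 + z + 28/27z²
  R(z) = 1 + z + 28/27z².

Find x<0 with |R(x)|<1.
x=-1.45: |R|=1.7304
R=1: x+28/27x²=0 ⇒ x=−27/28=-0.9643; min R=1−1/(4·28/27)=0.7589>−1
Confirm numerically:
  x=-0.762: |R|=0.84015 <1
  x=-0.642: |R|=0.78543 <1
  x=-0.559: |R|=0.76505 <1
  x=-0.495: |R|=0.75910 <1
  x=-1.332: |R|=1.50794 >1
  x=-1.163: |R|=1.23966 >1
Stable set (-0.9643, 0).

(-0.9643,0); λ=-1 ⇒ h* = (27/28)/1 = 0.9643.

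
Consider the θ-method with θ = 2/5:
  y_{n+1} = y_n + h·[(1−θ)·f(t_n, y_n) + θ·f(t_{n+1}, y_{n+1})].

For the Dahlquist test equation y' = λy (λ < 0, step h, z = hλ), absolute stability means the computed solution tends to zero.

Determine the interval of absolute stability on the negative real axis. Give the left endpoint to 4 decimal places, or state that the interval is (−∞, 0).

(-10.0000, 0).

Test eqn y'=λy, z=hλ:
  y_{n+1} = y_n + z·[3/5·y_n + 2/5·y_{n+1}] ⇒ (1 − 2/5z)y_{n+1} = (1 + 3/5z)y_n
  R(z) = (1 + 3/5z)/(1 − 2/5z).

Need |R(x)|<1, x<0.
x=-0.58: |R|=0.5292
R=−1: 1+3/5x = −1+2/5x ⇒ -1/5x=2 ⇒ x=2/(-1/5)=-10.0000
Confirm numerically:
  x=-9.052: |R|=0.95897 <1
  x=-8.072: |R|=0.90882 <1
  x=-7.933: |R|=0.90094 <1
  x=-5.995: |R|=0.76427 <1
  x=-10.582: |R|=1.02224 >1
  x=-10.473: |R|=1.01823 >1
  x=-10.071: |R|=1.00282 >1
Stable set (-10.0000, 0).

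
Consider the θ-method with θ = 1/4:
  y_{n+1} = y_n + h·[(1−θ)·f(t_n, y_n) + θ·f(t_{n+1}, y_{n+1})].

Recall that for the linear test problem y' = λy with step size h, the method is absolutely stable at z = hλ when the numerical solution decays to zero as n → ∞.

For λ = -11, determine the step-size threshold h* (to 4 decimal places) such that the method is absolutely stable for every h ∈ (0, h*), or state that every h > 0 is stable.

(-4.0000,0); λ=-11 ⇒ h* = (4)/11 = 0.3636.

Set f=λy, z=hλ:
  y_{n+1} = y_n + z·[3/4·y_n + 1/4·y_{n+1}] ⇒ (1 − 1/4z)y_{n+1} = (1 + 3/4z)y_n
  R(z) = (1 + 3/4z)/(1 − 1/4z).

Solve |R(x)|<1 on ℝ⁻.
x=-0.41: |R|=0.6281
R=−1: 1+3/4x = −1+1/4x ⇒ -1/2x=2 ⇒ x=2/(-1/2)=-4.0000
Confirm numerically:
  x=-3.685: |R|=0.91802 <1
  x=-2.989: |R|=0.71069 <1
  x=-1.630: |R|=0.15808 <1
  x=-4.545: |R|=1.12756 >1
  x=-4.508: |R|=1.11942 >1
  x=-4.438: |R|=1.10382 >1
Interval (-4.0000, 0).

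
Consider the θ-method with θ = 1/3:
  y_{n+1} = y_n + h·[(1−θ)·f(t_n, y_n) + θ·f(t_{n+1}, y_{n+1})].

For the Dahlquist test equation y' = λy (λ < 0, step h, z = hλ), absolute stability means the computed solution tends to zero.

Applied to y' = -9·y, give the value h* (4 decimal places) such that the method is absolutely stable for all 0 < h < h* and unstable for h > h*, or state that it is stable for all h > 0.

(-6.0000,0); λ=-9 ⇒ h* = (6)/9 = 0.6667.

Set f=λy, z=hλ:
  y_{n+1} = y_n + z·[2/3·y_n + 1/3·y_{n+1}] ⇒ (1 − 1/3z)y_{n+1} = (1 + 2/3z)y_n
  Hence R(z) = (1 + 2/3z)/(1 − 1/3z).

Boundary: |R(x)|=1, x<0.
x=-0.38: |R|=0.6627
R=−1: 1+2/3x = −1+1/3x ⇒ -1/3x=2 ⇒ x=2/(-1/3)=-6.0000
Confirm numerically:
  x=-4.393: |R|=0.78263 <1
  x=-4.223: |R|=0.75398 <1
  x=-4.117: |R|=0.73542 <1
  x=-6.421: |R|=1.04469 >1
  x=-6.200: |R|=1.02174 >1
  x=-6.137: |R|=1.01499 >1
So |R|<1 on (-6.0000, 0).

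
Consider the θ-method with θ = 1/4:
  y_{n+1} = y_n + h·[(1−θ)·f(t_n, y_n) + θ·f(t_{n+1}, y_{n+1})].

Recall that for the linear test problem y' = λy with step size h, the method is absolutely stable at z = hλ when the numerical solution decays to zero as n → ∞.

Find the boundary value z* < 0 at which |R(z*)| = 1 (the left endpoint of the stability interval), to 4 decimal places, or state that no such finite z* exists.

Test eqn y'=λy, z=hλ:
  y_{n+1} = y_n + z·[3/4·y_n + 1/4·y_{n+1}] ⇒ (1 − 1/4z)y_{n+1} = (1 + 3/4z)y_n
  Hence R(z) = (1 + 3/4z)/(1 − 1/4z).

Find x<0 with |R(x)|<1.
x=-0.93: |R|=0.2454
R=−1: 1+3/4x = −1+1/4x ⇒ -1/2x=2 ⇒ x=2/(-1/2)=-4.0000
Confirm numerically:
  x=-3.411: |R|=0.84105 <1
  x=-3.248: |R|=0.79249 <1
  x=-2.576: |R|=0.56691 <1
  x=-4.186: |R|=1.04544 >1
  x=-4.108: |R|=1.02664 >1
  x=-4.075: |R|=1.01858 >1
Interval (-4.0000, 0).

z* = -4.0000.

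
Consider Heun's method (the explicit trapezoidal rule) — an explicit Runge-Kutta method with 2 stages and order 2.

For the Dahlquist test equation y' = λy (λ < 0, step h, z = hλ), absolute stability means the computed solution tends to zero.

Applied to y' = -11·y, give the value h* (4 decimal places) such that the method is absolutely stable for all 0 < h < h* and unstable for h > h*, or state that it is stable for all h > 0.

(-2.0000,0); λ=-11 ⇒ h* = 0.1818.

With y'=λy (z=hλ):
  order 2, 2-stage ⇒ R(z)=1+z+z^2/2
  (e.g. R(-0.4)=0.68000, |R|=0.68000)

Find x<0 with |R(x)|<1.
x=-0.4: |R|=0.6800
|R(-2.31)|=1.3580 |R(-1.55)|=0.6513 |R(-1.07)|=0.5025
Bisect:
  x_lo=-2.3685 |R|=1.4363  x_hi=-0.1725 |R|=0.8424
  mid=-1.27047 |R|=0.53658 →hi
  mid=-1.81947 |R|=0.83576 →hi
  mid=-2.09396 |R|=1.09838 →lo
  mid=-1.95671 |R|=0.95765 →hi
  mid=-2.02534 |R|=1.02566 →lo
  mid=-1.99103 |R|=0.99107 →hi
  mid=-2.00818 |R|=1.00822 →lo
  mid=-1.99960 |R|=0.99960 →hi
  mid=-2.00389 |R|=1.00390 →lo
  mid=-2.00175 |R|=1.00175 →lo
  ...
  [-2.00001,-1.99987] ⇒ x*=-2.0000
Interval (-2.0000, 0).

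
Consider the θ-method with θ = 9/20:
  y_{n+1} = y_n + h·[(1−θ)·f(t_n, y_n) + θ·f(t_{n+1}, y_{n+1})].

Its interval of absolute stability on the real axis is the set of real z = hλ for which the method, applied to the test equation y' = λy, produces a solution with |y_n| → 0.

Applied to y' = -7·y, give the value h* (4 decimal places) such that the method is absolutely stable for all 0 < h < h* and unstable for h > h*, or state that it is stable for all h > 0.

Test eqn y'=λy, z=hλ:
  y_{n+1} = y_n + z·[11/20·y_n + 9/20·y_{n+1}] ⇒ (1 − 9/20z)y_{n+1} = (1 + 11/20z)y_n
  Hence R(z) = (1 + 11/20z)/(1 − 9/20z).

Find x<0 with |R(x)|<1.
x=-0.64: |R|=0.5031
R=−1: 1+11/20x = −1+9/20x ⇒ -1/10x=2 ⇒ x=2/(-1/10)=-20.0000
Confirm numerically:
  x=-17.834: |R|=0.97600 <1
  x=-15.678: |R|=0.94634 <1
  x=-13.137: |R|=0.90070 <1
  x=-20.473: |R|=1.00463 >1
  x=-20.219: |R|=1.00217 >1
  x=-20.113: |R|=1.00112 >1
So |R|<1 on (-20.0000, 0).

(-20.0000,0); λ=-7 ⇒ h* = (20)/7 = 2.8571.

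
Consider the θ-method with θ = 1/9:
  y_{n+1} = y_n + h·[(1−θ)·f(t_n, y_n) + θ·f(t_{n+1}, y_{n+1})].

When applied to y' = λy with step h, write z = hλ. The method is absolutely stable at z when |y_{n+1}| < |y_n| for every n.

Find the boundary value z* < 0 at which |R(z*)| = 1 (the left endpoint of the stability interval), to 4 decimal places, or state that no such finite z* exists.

On y'=λy, z=hλ:
  y_{n+1} = y_n + z·[8/9·y_n + 1/9·y_{n+1}] ⇒ (1 − 1/9z)y_{n+1} = (1 + 8/9z)y_n
  ⇒ R(z) = (1 + 8/9z)/(1 − 1/9z).

Solve |R(x)|<1 on ℝ⁻.
x=-1.08: |R|=0.0357
R=−1: 1+8/9x = −1+1/9x ⇒ -7/9x=2 ⇒ x=2/(-7/9)=-2.5714
Confirm numerically:
  x=-1.867: |R|=0.54624 <1
  x=-1.597: |R|=0.35633 <1
  x=-1.435: |R|=0.23766 <1
  x=-2.951: |R|=1.22232 >1
  x=-2.684: |R|=1.06744 >1
Stable set (-2.5714, 0).

z* = -2.5714.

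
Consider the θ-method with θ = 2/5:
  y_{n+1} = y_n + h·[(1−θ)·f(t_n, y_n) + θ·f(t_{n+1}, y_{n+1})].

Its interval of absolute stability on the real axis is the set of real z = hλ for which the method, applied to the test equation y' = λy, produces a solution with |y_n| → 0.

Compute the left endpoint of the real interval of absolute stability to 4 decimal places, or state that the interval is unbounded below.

z* = -10.0000.

Set f=λy, z=hλ:
  y_{n+1} = y_n + z·[3/5·y_n + 2/5·y_{n+1}] ⇒ (1 − 2/5z)y_{n+1} = (1 + 3/5z)y_n
  ⇒ R(z) = (1 + 3/5z)/(1 − 2/5z).

Solve |R(x)|<1 on ℝ⁻.
x=-1.71: |R|=0.0154
R=−1: 1+3/5x = −1+2/5x ⇒ -1/5x=2 ⇒ x=2/(-1/5)=-10.0000
Confirm numerically:
  x=-6.362: |R|=0.79474 <1
  x=-5.373: |R|=0.70615 <1
  x=-5.013: |R|=0.66811 <1
  x=-10.451: |R|=1.01741 >1
  x=-10.149: |R|=1.00589 >1
Interval (-10.0000, 0).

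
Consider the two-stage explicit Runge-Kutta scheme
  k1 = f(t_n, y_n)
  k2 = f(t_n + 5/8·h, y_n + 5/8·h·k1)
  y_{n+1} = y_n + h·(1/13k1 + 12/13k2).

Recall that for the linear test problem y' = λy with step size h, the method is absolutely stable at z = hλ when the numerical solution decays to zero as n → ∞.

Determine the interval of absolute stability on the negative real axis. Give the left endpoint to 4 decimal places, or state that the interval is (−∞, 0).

(-1.7333, 0).

Set f=λy, z=hλ:
  k1=λy_n ⇒ h·k1=z·y_n;  k2=λ(1+5/8z)y_n ⇒ h·k2=z(1+5/8z)y_n
  y_{n+1}/y_n = 1 + 1/13z + 12/13z(1+5/8z) = 1 + z + 15/26z²
  R(z) = 1 + z + 15/26z².

Solve |R(x)|<1 on ℝ⁻.
x=-1.55: |R|=0.8361
R=1: x+15/26x²=0 ⇒ x=−26/15=-1.7333; min R=1−1/(4·15/26)=0.5667>−1
Confirm numerically:
  x=-1.589: |R|=0.86769 <1
  x=-1.579: |R|=0.85941 <1
  x=-1.489: |R|=0.79011 <1
  x=-2.327: |R|=1.79700 >1
  x=-2.228: |R|=1.63584 >1
  x=-1.984: |R|=1.28692 >1
So |R|<1 on (-1.7333, 0).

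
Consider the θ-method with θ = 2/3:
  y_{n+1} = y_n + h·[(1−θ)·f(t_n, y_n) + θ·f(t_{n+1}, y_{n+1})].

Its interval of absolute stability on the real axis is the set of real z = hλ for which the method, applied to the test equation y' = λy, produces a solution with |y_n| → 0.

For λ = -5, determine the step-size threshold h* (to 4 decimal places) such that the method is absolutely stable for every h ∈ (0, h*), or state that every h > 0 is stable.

With y'=λy (z=hλ):
  y_{n+1} = y_n + z·[1/3·y_n + 2/3·y_{n+1}] ⇒ (1 − 2/3z)y_{n+1} = (1 + 1/3z)y_n
  R(z) = (1 + 1/3z)/(1 − 2/3z).

Solve |R(x)|<1 on ℝ⁻.
x=-0.39: |R|=0.6905
x=-2: |R|=0.1429
x=-10: |R|=0.3043
x=-100: |R|=0.4778
θ=2/3≥1/2 ⇒ |1+1/3x|<|1−2/3x| ∀x<0 ⇒ stable on all of ℝ⁻.

interval (−∞, 0). Any h>0 works for λ=-5.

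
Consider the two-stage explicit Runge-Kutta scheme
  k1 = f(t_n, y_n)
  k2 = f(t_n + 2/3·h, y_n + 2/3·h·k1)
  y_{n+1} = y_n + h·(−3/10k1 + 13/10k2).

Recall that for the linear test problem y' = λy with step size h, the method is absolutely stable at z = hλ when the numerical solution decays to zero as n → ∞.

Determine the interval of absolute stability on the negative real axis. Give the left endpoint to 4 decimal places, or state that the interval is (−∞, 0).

(-1.1538, 0).

With y'=λy (z=hλ):
  k1=λy_n ⇒ h·k1=z·y_n;  k2=λ(1+2/3z)y_n ⇒ h·k2=z(1+2/3z)y_n
  y_{n+1}/y_n = 1 − 3/10z + 13/10z(1+2/3z) = 1 + z + 13/15z²
  R(z) = 1 + z + 13/15z².

Boundary: |R(x)|=1, x<0.
x=-1.03: |R|=0.8894
R=1: x+13/15x²=0 ⇒ x=−15/13=-1.1538; min R=1−1/(4·13/15)=0.7115>−1
Confirm numerically:
  x=-0.945: |R|=0.82895 <1
  x=-0.889: |R|=0.79594 <1
  x=-0.501: |R|=0.71653 <1
  x=-1.702: |R|=1.80856 >1
  x=-1.697: |R|=1.79883 >1
  x=-1.591: |R|=1.60278 >1
Stable set (-1.1538, 0).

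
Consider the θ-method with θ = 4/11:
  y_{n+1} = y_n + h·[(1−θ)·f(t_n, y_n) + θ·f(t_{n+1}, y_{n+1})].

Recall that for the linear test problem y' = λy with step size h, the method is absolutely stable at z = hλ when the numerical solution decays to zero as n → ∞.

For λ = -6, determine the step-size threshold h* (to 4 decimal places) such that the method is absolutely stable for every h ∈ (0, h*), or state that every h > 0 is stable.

(-7.3333,0); λ=-6 ⇒ h* = (22/3)/6 = 1.2222.

Test eqn y'=λy, z=hλ:
  y_{n+1} = y_n + z·[7/11·y_n + 4/11·y_{n+1}] ⇒ (1 − 4/11z)y_{n+1} = (1 + 7/11z)y_n
  so R(z) = (1 + 7/11z)/(1 − 4/11z).

Find x<0 with |R(x)|<1.
x=-1.23: |R|=0.1501
R=−1: 1+7/11x = −1+4/11x ⇒ -3/11x=2 ⇒ x=2/(-3/11)=-7.3333
Confirm numerically:
  x=-7.275: |R|=0.99564 <1
  x=-7.162: |R|=0.98704 <1
  x=-5.974: |R|=0.88314 <1
  x=-4.080: |R|=0.64275 <1
  x=-7.639: |R|=1.02207 >1
  x=-7.607: |R|=1.01982 >1
  x=-7.458: |R|=1.00916 >1
So |R|<1 on (-7.3333, 0).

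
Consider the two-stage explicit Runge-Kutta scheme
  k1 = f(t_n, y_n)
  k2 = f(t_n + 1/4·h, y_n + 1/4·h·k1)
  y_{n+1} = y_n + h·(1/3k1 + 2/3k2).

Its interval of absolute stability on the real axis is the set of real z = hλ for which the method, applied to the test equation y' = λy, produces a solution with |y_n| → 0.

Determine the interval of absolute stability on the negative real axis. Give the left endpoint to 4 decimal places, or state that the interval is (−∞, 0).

Set f=λy, z=hλ:
  k1=λy_n ⇒ h·k1=z·y_n;  k2=λ(1+1/4z)y_n ⇒ h·k2=z(1+1/4z)y_n
  y_{n+1}/y_n = 1 + 1/3z + 2/3z(1+1/4z) = 1 + z + 1/6z²
  R(z) = 1 + z + 1/6z².

Solve |R(x)|<1 on ℝ⁻.
x=-1.46: |R|=0.1047
R=1: x+1/6x²=0 ⇒ x=−6=-6.0000; min R=1−1/(4·1/6)=-0.5000>−1
Confirm numerically:
  x=-5.820: |R|=0.82540 <1
  x=-4.527: |R|=0.11138 <1
  x=-3.138: |R|=0.49683 <1
  x=-6.477: |R|=1.51492 >1
  x=-6.133: |R|=1.13595 >1
So |R|<1 on (-6.0000, 0).

(-6.0000, 0).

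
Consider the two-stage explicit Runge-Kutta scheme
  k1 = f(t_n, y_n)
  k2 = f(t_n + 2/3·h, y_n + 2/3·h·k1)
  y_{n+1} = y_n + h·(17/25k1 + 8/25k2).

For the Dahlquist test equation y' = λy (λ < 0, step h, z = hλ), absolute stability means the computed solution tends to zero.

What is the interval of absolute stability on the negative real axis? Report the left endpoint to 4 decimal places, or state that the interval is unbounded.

Set f=λy, z=hλ:
  k1=λy_n ⇒ h·k1=z·y_n;  k2=λ(1+2/3z)y_n ⇒ h·k2=z(1+2/3z)y_n
  y_{n+1}/y_n = 1 + 17/25z + 8/25z(1+2/3z) = 1 + z + 16/75z²
  Hence R(z) = 1 + z + 16/75z².

Need |R(x)|<1, x<0.
x=-1.01: |R|=0.2076
R=1: x+16/75x²=0 ⇒ x=−75/16=-4.6875; min R=1−1/(4·16/75)=-0.1719>−1
Confirm numerically:
  x=-4.658: |R|=0.97069 <1
  x=-3.976: |R|=0.39650 <1
  x=-2.747: |R|=0.13718 <1
  x=-2.654: |R|=0.15134 <1
  x=-5.185: |R|=1.55030 >1
  x=-4.868: |R|=1.18745 >1
So |R|<1 on (-4.6875, 0).

z∈(-4.6875,0).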